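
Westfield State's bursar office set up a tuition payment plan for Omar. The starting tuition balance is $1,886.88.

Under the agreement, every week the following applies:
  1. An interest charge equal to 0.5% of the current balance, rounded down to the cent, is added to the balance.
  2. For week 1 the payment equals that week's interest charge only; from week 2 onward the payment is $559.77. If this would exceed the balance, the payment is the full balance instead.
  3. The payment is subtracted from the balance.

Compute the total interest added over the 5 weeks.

$30.58

Week 1: opening $1,886.88; interest $9.43 → $1,896.31; payment $9.43; balance $1,886.88
Week 2: opening $1,886.88; interest $9.43 → $1,896.31; payment $559.77; balance $1,336.54
Week 3: opening $1,336.54; interest $6.68 → $1,343.22; payment $559.77; balance $783.45
Week 4: opening $783.45; interest $3.91 → $787.36; payment $559.77; balance $227.59
Week 5: opening $227.59; interest $1.13 → $228.72; payment $228.72; balance $0.00
Total interest: $9.43 + $9.43 + $6.68 + $3.91 + $1.13 = $30.58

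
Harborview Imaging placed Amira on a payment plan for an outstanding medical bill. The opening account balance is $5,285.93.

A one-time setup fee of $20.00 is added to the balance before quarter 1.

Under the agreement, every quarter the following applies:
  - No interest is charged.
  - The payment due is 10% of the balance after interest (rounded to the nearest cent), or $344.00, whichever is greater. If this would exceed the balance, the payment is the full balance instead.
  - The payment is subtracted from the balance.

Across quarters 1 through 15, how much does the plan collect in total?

Quarter 1: opening $5,305.93; payment $530.59; balance $4,775.34
Quarter 2: opening $4,775.34; payment $477.53; balance $4,297.81
Quarter 3: opening $4,297.81; payment $429.78; balance $3,868.03
Quarter 4: opening $3,868.03; payment $386.80; balance $3,481.23
Quarter 5: opening $3,481.23; payment $348.12; balance $3,133.11
Quarter 6: opening $3,133.11; payment $344.00; balance $2,789.11
Quarter 7: opening $2,789.11; payment $344.00; balance $2,445.11
Quarter 8: opening $2,445.11; payment $344.00; balance $2,101.11
Quarter 9: opening $2,101.11; payment $344.00; balance $1,757.11
Quarter 10: opening $1,757.11; payment $344.00; balance $1,413.11
Quarter 11: opening $1,413.11; payment $344.00; balance $1,069.11
Quarter 12: opening $1,069.11; payment $344.00; balance $725.11
Quarter 13: opening $725.11; payment $344.00; balance $381.11
Quarter 14: opening $381.11; payment $344.00; balance $37.11
Quarter 15: opening $37.11; payment $37.11; balance $0.00
Total paid: $5,305.93

$5,305.93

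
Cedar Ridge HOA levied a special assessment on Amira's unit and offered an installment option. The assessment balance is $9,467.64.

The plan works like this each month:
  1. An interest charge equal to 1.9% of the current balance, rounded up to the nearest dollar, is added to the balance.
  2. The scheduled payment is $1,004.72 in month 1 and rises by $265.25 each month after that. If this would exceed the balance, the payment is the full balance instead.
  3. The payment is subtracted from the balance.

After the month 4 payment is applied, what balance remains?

$4,463.26

Month 1: $9,467.64 +$180.00 interest = $9,647.64; pay $1,004.72 → $8,642.92
Month 2: $8,642.92 +$165.00 interest = $8,807.92; pay $1,269.97 → $7,537.95
Month 3: $7,537.95 +$144.00 interest = $7,681.95; pay $1,535.22 → $6,146.73
Month 4: $6,146.73 +$117.00 interest = $6,263.73; pay $1,800.47 → $4,463.26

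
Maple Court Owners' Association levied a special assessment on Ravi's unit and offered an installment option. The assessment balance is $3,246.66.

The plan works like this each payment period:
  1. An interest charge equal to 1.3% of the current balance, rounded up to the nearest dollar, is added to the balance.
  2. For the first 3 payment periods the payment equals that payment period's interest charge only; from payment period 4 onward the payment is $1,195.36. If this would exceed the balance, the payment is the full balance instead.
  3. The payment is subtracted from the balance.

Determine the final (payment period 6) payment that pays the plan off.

$939.94

Payment period 1: $3,246.66 +$43.00 interest = $3,289.66; pay $43.00 → $3,246.66
Payment period 2: $3,246.66 +$43.00 interest = $3,289.66; pay $43.00 → $3,246.66
Payment period 3: $3,246.66 +$43.00 interest = $3,289.66; pay $43.00 → $3,246.66
Payment period 4: $3,246.66 +$43.00 interest = $3,289.66; pay $1,195.36 → $2,094.30
Payment period 5: $2,094.30 +$28.00 interest = $2,122.30; pay $1,195.36 → $926.94
Payment period 6: $926.94 +$13.00 interest = $939.94; pay $939.94 → $0.00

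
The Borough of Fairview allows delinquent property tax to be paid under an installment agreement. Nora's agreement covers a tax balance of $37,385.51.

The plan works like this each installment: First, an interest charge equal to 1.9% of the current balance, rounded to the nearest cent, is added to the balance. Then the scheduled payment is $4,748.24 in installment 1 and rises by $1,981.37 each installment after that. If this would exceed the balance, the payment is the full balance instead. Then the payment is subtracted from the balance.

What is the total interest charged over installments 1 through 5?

$2,389.64

Installment 1: opening $37,385.51; interest $710.32 → $38,095.83; payment $4,748.24; balance $33,347.59
Installment 2: opening $33,347.59; interest $633.60 → $33,981.19; payment $6,729.61; balance $27,251.58
Installment 3: opening $27,251.58; interest $517.78 → $27,769.36; payment $8,710.98; balance $19,058.38
Installment 4: opening $19,058.38; interest $362.11 → $19,420.49; payment $10,692.35; balance $8,728.14
Installment 5: opening $8,728.14; interest $165.83 → $8,893.97; payment $8,893.97; balance $0.00
Total interest: $710.32 + $633.60 + $517.78 + $362.11 + $165.83 = $2,389.64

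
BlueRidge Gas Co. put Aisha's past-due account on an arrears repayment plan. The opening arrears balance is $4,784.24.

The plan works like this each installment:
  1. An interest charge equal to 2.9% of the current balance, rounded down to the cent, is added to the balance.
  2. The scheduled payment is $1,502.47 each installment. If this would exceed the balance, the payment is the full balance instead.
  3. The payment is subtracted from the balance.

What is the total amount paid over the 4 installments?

Installment 1: $4,784.24 +$138.74 interest = $4,922.98; pay $1,502.47 → $3,420.51
Installment 2: $3,420.51 +$99.19 interest = $3,519.70; pay $1,502.47 → $2,017.23
Installment 3: $2,017.23 +$58.49 interest = $2,075.72; pay $1,502.47 → $573.25
Installment 4: $573.25 +$16.62 interest = $589.87; pay $589.87 → $0.00
Total paid: $5,097.28

$5,097.28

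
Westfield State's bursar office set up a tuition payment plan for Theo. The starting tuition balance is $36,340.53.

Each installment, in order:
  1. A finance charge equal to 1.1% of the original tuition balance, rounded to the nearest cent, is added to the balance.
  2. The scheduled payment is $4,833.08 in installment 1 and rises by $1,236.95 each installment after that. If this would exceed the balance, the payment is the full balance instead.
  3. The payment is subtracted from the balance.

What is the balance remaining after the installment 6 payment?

Installment 1: $36,340.53 +$399.75 interest = $36,740.28; pay $4,833.08 → $31,907.20
Installment 2: $31,907.20 +$399.75 interest = $32,306.95; pay $6,070.03 → $26,236.92
Installment 3: $26,236.92 +$399.75 interest = $26,636.67; pay $7,306.98 → $19,329.69
Installment 4: $19,329.69 +$399.75 interest = $19,729.44; pay $8,543.93 → $11,185.51
Installment 5: $11,185.51 +$399.75 interest = $11,585.26; pay $9,780.88 → $1,804.38
Installment 6: $1,804.38 +$399.75 interest = $2,204.13; pay $2,204.13 → $0.00

$0.00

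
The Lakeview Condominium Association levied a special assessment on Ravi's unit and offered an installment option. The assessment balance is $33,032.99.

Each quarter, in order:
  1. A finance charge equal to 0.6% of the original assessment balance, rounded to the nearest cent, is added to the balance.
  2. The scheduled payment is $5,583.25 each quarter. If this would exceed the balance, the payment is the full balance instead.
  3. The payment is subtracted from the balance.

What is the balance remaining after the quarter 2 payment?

# | Opening | Interest | Payment | End bal
1 | $33,032.99 | $198.20 | $5,583.25 | $27,647.94
2 | $27,647.94 | $198.20 | $5,583.25 | $22,262.89

$22,262.89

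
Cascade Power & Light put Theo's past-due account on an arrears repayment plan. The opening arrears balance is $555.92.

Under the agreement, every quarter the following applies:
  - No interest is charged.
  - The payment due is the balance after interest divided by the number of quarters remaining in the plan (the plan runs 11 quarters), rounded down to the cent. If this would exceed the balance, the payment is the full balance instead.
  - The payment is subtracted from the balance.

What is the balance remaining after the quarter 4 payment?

Quarter 1: $555.92 − $50.53 → $505.39
Quarter 2: $505.39 − $50.53 → $454.86
Quarter 3: $454.86 − $50.54 → $404.32
Quarter 4: $404.32 − $50.54 → $353.78

$353.78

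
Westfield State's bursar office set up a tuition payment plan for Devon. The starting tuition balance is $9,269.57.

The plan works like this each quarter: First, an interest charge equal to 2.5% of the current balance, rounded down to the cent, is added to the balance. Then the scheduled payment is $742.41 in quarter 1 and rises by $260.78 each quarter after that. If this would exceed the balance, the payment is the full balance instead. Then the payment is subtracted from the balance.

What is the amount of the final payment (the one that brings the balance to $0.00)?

Quarter 1: $9,269.57 +$231.73 interest = $9,501.30; pay $742.41 → $8,758.89
Quarter 2: $8,758.89 +$218.97 interest = $8,977.86; pay $1,003.19 → $7,974.67
Quarter 3: $7,974.67 +$199.36 interest = $8,174.03; pay $1,263.97 → $6,910.06
Quarter 4: $6,910.06 +$172.75 interest = $7,082.81; pay $1,524.75 → $5,558.06
Quarter 5: $5,558.06 +$138.95 interest = $5,697.01; pay $1,785.53 → $3,911.48
Quarter 6: $3,911.48 +$97.78 interest = $4,009.26; pay $2,046.31 → $1,962.95
Quarter 7: $1,962.95 +$49.07 interest = $2,012.02; pay $2,012.02 → $0.00

$2,012.02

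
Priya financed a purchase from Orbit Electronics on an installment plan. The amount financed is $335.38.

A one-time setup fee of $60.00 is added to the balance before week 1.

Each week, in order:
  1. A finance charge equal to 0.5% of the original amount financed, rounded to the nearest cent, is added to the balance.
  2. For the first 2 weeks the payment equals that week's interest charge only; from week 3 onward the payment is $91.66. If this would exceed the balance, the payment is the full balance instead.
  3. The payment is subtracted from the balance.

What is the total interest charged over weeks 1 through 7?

Week 1: $395.38 +$1.68 interest = $397.06; pay $1.68 → $395.38
Week 2: $395.38 +$1.68 interest = $397.06; pay $1.68 → $395.38
Week 3: $395.38 +$1.68 interest = $397.06; pay $91.66 → $305.40
Week 4: $305.40 +$1.68 interest = $307.08; pay $91.66 → $215.42
Week 5: $215.42 +$1.68 interest = $217.10; pay $91.66 → $125.44
Week 6: $125.44 +$1.68 interest = $127.12; pay $91.66 → $35.46
Week 7: $35.46 +$1.68 interest = $37.14; pay $37.14 → $0.00
Total interest: $1.68 + $1.68 + $1.68 + $1.68 + $1.68 + $1.68 + $1.68 = $11.76

$11.76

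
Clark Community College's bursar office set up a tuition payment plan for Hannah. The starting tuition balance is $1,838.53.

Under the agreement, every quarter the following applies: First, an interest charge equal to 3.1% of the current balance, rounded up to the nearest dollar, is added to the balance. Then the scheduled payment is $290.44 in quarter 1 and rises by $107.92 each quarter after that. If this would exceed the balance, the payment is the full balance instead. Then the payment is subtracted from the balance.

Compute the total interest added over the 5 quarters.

Quarter 1: opening $1,838.53; interest $57.00 → $1,895.53; payment $290.44; balance $1,605.09
Quarter 2: opening $1,605.09; interest $50.00 → $1,655.09; payment $398.36; balance $1,256.73
Quarter 3: opening $1,256.73; interest $39.00 → $1,295.73; payment $506.28; balance $789.45
Quarter 4: opening $789.45; interest $25.00 → $814.45; payment $614.20; balance $200.25
Quarter 5: opening $200.25; interest $7.00 → $207.25; payment $207.25; balance $0.00
Total interest: $57.00 + $50.00 + $39.00 + $25.00 + $7.00 = $178.00

$178.00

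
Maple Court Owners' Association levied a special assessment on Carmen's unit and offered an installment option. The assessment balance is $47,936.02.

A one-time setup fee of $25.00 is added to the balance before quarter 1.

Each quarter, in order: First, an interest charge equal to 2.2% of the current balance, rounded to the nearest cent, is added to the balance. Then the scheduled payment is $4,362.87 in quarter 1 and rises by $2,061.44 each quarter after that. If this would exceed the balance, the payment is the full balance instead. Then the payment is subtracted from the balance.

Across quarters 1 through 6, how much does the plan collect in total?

Quarter 1: $47,961.02 +$1,055.14 interest = $49,016.16; pay $4,362.87 → $44,653.29
Quarter 2: $44,653.29 +$982.37 interest = $45,635.66; pay $6,424.31 → $39,211.35
Quarter 3: $39,211.35 +$862.65 interest = $40,074.00; pay $8,485.75 → $31,588.25
Quarter 4: $31,588.25 +$694.94 interest = $32,283.19; pay $10,547.19 → $21,736.00
Quarter 5: $21,736.00 +$478.19 interest = $22,214.19; pay $12,608.63 → $9,605.56
Quarter 6: $9,605.56 +$211.32 interest = $9,816.88; pay $9,816.88 → $0.00
Total paid: $52,245.63

$52,245.63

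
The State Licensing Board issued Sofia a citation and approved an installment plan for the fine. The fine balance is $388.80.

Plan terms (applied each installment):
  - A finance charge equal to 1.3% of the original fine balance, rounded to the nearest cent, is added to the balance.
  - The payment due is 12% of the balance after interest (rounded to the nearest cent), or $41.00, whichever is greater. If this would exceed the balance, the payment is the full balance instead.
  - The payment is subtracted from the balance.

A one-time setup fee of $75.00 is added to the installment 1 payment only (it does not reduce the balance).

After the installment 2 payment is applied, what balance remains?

Installment 1: opening $388.80; interest $5.05 → $393.85; payment $47.26 (+ $75.00 fee); balance $346.59
Installment 2: opening $346.59; interest $5.05 → $351.64; payment $42.20; balance $309.44

$309.44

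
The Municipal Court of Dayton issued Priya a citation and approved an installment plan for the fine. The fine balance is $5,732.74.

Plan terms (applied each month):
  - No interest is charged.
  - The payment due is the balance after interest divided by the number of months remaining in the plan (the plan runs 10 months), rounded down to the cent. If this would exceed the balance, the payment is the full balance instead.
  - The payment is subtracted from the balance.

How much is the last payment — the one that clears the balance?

Month 1: $5,732.74 − $573.27 → $5,159.47
Month 2: $5,159.47 − $573.27 → $4,586.20
Month 3: $4,586.20 − $573.27 → $4,012.93
Month 4: $4,012.93 − $573.27 → $3,439.66
Month 5: $3,439.66 − $573.27 → $2,866.39
Month 6: $2,866.39 − $573.27 → $2,293.12
Month 7: $2,293.12 − $573.28 → $1,719.84
Month 8: $1,719.84 − $573.28 → $1,146.56
Month 9: $1,146.56 − $573.28 → $573.28
Month 10: $573.28 − $573.28 → $0.00

$573.28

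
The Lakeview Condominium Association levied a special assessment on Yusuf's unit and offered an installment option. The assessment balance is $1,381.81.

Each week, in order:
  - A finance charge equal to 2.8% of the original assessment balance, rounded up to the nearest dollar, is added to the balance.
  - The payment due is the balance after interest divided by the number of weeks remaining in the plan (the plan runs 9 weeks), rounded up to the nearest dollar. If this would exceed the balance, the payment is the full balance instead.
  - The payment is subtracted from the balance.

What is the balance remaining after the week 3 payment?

Week 1: $1,381.81 +$39.00 interest = $1,420.81; pay $158.00 → $1,262.81
Week 2: $1,262.81 +$39.00 interest = $1,301.81; pay $163.00 → $1,138.81
Week 3: $1,138.81 +$39.00 interest = $1,177.81; pay $169.00 → $1,008.81

$1,008.81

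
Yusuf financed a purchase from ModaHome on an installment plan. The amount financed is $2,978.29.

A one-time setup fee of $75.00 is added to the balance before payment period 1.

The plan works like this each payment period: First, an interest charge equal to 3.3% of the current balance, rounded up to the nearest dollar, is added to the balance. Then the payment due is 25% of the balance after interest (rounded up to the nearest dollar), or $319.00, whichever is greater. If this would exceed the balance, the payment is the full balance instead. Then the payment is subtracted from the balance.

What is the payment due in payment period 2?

$612.00

Payment period 1: opening $3,053.29; interest $101.00 → $3,154.29; payment $789.00; balance $2,365.29
Payment period 2: opening $2,365.29; interest $79.00 → $2,444.29; payment $612.00; balance $1,832.29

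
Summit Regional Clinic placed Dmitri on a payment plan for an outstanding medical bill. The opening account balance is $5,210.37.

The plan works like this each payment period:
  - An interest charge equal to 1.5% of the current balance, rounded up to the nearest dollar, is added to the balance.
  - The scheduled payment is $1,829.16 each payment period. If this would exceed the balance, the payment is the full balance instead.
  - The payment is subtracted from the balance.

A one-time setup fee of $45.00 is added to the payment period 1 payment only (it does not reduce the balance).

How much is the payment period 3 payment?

Payment period 1: opening $5,210.37; interest $79.00 → $5,289.37; payment $1,829.16 (+ $45.00 fee); balance $3,460.21
Payment period 2: opening $3,460.21; interest $52.00 → $3,512.21; payment $1,829.16; balance $1,683.05
Payment period 3: opening $1,683.05; interest $26.00 → $1,709.05; payment $1,709.05; balance $0.00

$1,709.05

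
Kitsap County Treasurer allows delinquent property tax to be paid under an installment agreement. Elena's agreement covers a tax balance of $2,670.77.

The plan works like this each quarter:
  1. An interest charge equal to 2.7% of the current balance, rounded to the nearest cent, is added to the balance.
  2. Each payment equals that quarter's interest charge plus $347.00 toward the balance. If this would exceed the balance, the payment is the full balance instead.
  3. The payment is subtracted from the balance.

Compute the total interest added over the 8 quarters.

$314.55

# | Opening | Interest | Payment | End bal
1 | $2,670.77 | $72.11 | $419.11 | $2,323.77
2 | $2,323.77 | $62.74 | $409.74 | $1,976.77
3 | $1,976.77 | $53.37 | $400.37 | $1,629.77
4 | $1,629.77 | $44.00 | $391.00 | $1,282.77
5 | $1,282.77 | $34.63 | $381.63 | $935.77
6 | $935.77 | $25.27 | $372.27 | $588.77
7 | $588.77 | $15.90 | $362.90 | $241.77
8 | $241.77 | $6.53 | $248.30 | $0.00
Total interest: $72.11 + $62.74 + $53.37 + $44.00 + $34.63 + $25.27 + $15.90 + $6.53 = $314.55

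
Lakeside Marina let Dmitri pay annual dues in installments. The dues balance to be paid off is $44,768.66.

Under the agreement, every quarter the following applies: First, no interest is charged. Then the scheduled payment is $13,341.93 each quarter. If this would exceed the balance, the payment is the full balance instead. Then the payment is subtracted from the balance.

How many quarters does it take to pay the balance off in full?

4

# | Opening | Payment | End bal
1 | $44,768.66 | $13,341.93 | $31,426.73
2 | $31,426.73 | $13,341.93 | $18,084.80
3 | $18,084.80 | $13,341.93 | $4,742.87
4 | $4,742.87 | $4,742.87 | $0.00
Balance reaches $0.00 in quarter 4.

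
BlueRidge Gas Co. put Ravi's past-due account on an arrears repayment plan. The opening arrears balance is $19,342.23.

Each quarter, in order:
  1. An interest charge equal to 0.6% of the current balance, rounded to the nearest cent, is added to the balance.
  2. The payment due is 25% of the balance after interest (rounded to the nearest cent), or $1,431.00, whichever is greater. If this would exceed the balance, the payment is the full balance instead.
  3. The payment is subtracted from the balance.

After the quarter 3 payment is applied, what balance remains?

$8,307.76

# | Opening | Interest | Payment | End bal
1 | $19,342.23 | $116.05 | $4,864.57 | $14,593.71
2 | $14,593.71 | $87.56 | $3,670.32 | $11,010.95
3 | $11,010.95 | $66.07 | $2,769.26 | $8,307.76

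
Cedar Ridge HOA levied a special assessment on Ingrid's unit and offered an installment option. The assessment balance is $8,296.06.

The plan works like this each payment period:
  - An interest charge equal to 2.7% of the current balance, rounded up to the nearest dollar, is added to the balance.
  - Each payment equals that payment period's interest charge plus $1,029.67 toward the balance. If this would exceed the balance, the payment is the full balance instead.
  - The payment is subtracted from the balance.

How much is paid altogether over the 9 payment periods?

$9,315.06

# | Opening | Interest | Payment | End bal
1 | $8,296.06 | $224.00 | $1,253.67 | $7,266.39
2 | $7,266.39 | $197.00 | $1,226.67 | $6,236.72
3 | $6,236.72 | $169.00 | $1,198.67 | $5,207.05
4 | $5,207.05 | $141.00 | $1,170.67 | $4,177.38
5 | $4,177.38 | $113.00 | $1,142.67 | $3,147.71
6 | $3,147.71 | $85.00 | $1,114.67 | $2,118.04
7 | $2,118.04 | $58.00 | $1,087.67 | $1,088.37
8 | $1,088.37 | $30.00 | $1,059.67 | $58.70
9 | $58.70 | $2.00 | $60.70 | $0.00
Total paid: $9,315.06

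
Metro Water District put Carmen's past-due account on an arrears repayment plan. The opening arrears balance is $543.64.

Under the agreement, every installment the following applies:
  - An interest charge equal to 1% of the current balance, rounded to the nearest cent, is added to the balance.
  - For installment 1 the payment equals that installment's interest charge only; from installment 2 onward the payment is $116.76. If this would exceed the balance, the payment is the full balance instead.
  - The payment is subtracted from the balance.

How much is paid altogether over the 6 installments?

$565.02

Installment 1: opening $543.64; interest $5.44 → $549.08; payment $5.44; balance $543.64
Installment 2: opening $543.64; interest $5.44 → $549.08; payment $116.76; balance $432.32
Installment 3: opening $432.32; interest $4.32 → $436.64; payment $116.76; balance $319.88
Installment 4: opening $319.88; interest $3.20 → $323.08; payment $116.76; balance $206.32
Installment 5: opening $206.32; interest $2.06 → $208.38; payment $116.76; balance $91.62
Installment 6: opening $91.62; interest $0.92 → $92.54; payment $92.54; balance $0.00
Total paid: $565.02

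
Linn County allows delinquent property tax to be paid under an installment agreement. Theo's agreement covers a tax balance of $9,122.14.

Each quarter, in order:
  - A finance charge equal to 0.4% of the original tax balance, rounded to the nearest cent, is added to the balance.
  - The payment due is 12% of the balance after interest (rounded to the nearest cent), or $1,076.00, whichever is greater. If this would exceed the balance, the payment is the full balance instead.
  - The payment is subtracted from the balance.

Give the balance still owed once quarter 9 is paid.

Quarter 1: $9,122.14 +$36.49 interest = $9,158.63; pay $1,099.04 → $8,059.59
Quarter 2: $8,059.59 +$36.49 interest = $8,096.08; pay $1,076.00 → $7,020.08
Quarter 3: $7,020.08 +$36.49 interest = $7,056.57; pay $1,076.00 → $5,980.57
Quarter 4: $5,980.57 +$36.49 interest = $6,017.06; pay $1,076.00 → $4,941.06
Quarter 5: $4,941.06 +$36.49 interest = $4,977.55; pay $1,076.00 → $3,901.55
Quarter 6: $3,901.55 +$36.49 interest = $3,938.04; pay $1,076.00 → $2,862.04
Quarter 7: $2,862.04 +$36.49 interest = $2,898.53; pay $1,076.00 → $1,822.53
Quarter 8: $1,822.53 +$36.49 interest = $1,859.02; pay $1,076.00 → $783.02
Quarter 9: $783.02 +$36.49 interest = $819.51; pay $819.51 → $0.00

$0.00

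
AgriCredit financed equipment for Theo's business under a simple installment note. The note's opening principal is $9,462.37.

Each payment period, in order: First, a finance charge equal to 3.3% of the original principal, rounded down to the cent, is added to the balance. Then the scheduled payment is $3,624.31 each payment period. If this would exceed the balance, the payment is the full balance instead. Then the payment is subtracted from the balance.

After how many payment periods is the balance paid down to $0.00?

3

# | Opening | Interest | Payment | End bal
1 | $9,462.37 | $312.25 | $3,624.31 | $6,150.31
2 | $6,150.31 | $312.25 | $3,624.31 | $2,838.25
3 | $2,838.25 | $312.25 | $3,150.50 | $0.00
Balance reaches $0.00 in payment period 3.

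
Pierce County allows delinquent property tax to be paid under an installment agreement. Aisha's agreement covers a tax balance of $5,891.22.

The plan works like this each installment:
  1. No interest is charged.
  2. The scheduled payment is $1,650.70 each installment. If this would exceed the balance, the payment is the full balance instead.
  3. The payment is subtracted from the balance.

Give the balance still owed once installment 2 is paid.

$2,589.82

# | Opening | Payment | End bal
1 | $5,891.22 | $1,650.70 | $4,240.52
2 | $4,240.52 | $1,650.70 | $2,589.82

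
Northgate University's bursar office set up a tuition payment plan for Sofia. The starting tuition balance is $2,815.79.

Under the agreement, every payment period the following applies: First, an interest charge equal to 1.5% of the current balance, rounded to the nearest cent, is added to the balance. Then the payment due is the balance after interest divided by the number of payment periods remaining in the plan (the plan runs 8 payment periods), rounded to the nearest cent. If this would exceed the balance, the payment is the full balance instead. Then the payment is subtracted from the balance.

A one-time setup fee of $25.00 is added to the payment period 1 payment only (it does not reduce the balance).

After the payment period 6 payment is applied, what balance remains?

# | Opening | Interest | Payment | Fee | End bal
1 | $2,815.79 | $42.24 | $357.25 | $25.00 | $2,500.78
2 | $2,500.78 | $37.51 | $362.61 | — | $2,175.68
3 | $2,175.68 | $32.64 | $368.05 | — | $1,840.27
4 | $1,840.27 | $27.60 | $373.57 | — | $1,494.30
5 | $1,494.30 | $22.41 | $379.18 | — | $1,137.53
6 | $1,137.53 | $17.06 | $384.86 | — | $769.73

$769.73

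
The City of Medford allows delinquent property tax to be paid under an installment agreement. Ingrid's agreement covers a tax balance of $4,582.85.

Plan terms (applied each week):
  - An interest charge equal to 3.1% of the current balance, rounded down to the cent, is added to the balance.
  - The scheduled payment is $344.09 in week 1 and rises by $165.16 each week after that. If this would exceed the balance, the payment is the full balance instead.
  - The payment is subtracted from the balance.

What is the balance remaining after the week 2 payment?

# | Opening | Interest | Payment | End bal
1 | $4,582.85 | $142.06 | $344.09 | $4,380.82
2 | $4,380.82 | $135.80 | $509.25 | $4,007.37

$4,007.37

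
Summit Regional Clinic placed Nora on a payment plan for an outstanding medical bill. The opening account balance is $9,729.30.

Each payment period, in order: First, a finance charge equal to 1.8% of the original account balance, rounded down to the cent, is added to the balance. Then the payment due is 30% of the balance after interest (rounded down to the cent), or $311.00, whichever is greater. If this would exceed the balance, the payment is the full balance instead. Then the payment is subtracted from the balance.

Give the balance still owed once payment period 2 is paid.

Payment period 1: $9,729.30 +$175.12 interest = $9,904.42; pay $2,971.32 → $6,933.10
Payment period 2: $6,933.10 +$175.12 interest = $7,108.22; pay $2,132.46 → $4,975.76

$4,975.76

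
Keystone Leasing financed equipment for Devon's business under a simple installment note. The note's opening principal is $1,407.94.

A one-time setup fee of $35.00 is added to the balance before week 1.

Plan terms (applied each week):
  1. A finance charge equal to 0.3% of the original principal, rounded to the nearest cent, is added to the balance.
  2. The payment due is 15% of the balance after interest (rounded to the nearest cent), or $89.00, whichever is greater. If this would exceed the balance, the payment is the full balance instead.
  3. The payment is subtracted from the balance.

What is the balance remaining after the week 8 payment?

# | Opening | Interest | Payment | End bal
1 | $1,442.94 | $4.22 | $217.07 | $1,230.09
2 | $1,230.09 | $4.22 | $185.15 | $1,049.16
3 | $1,049.16 | $4.22 | $158.01 | $895.37
4 | $895.37 | $4.22 | $134.94 | $764.65
5 | $764.65 | $4.22 | $115.33 | $653.54
6 | $653.54 | $4.22 | $98.66 | $559.10
7 | $559.10 | $4.22 | $89.00 | $474.32
8 | $474.32 | $4.22 | $89.00 | $389.54

$389.54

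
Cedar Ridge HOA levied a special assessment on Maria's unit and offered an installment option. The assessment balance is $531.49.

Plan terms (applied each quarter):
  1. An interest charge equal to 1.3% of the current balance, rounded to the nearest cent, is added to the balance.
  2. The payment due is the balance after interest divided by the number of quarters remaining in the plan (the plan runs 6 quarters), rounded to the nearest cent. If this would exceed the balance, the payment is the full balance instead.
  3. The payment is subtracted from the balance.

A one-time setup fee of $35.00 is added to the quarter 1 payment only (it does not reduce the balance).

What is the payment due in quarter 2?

$90.90

# | Opening | Interest | Payment | Fee | End bal
1 | $531.49 | $6.91 | $89.73 | $35.00 | $448.67
2 | $448.67 | $5.83 | $90.90 | — | $363.60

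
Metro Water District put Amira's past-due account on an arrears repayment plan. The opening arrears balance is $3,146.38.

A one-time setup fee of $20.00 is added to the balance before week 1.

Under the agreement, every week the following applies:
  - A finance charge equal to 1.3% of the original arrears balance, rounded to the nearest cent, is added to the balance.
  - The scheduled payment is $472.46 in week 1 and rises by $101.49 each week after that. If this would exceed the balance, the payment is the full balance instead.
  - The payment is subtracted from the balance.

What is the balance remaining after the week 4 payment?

# | Opening | Interest | Payment | End bal
1 | $3,166.38 | $40.90 | $472.46 | $2,734.82
2 | $2,734.82 | $40.90 | $573.95 | $2,201.77
3 | $2,201.77 | $40.90 | $675.44 | $1,567.23
4 | $1,567.23 | $40.90 | $776.93 | $831.20

$831.20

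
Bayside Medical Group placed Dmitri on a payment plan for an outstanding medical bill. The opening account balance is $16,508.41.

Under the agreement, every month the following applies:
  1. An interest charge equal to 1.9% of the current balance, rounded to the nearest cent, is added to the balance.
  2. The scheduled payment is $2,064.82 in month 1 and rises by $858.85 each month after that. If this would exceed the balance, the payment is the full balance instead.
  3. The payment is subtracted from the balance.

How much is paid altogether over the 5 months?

Month 1: opening $16,508.41; interest $313.66 → $16,822.07; payment $2,064.82; balance $14,757.25
Month 2: opening $14,757.25; interest $280.39 → $15,037.64; payment $2,923.67; balance $12,113.97
Month 3: opening $12,113.97; interest $230.17 → $12,344.14; payment $3,782.52; balance $8,561.62
Month 4: opening $8,561.62; interest $162.67 → $8,724.29; payment $4,641.37; balance $4,082.92
Month 5: opening $4,082.92; interest $77.58 → $4,160.50; payment $4,160.50; balance $0.00
Total paid: $17,572.88

$17,572.88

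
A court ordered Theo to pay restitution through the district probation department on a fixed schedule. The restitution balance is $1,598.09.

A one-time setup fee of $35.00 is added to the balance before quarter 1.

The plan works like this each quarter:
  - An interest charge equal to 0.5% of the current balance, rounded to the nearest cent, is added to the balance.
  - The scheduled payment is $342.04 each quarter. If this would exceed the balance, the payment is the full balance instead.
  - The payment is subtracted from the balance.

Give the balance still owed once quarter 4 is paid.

$287.55

Quarter 1: $1,633.09 +$8.17 interest = $1,641.26; pay $342.04 → $1,299.22
Quarter 2: $1,299.22 +$6.50 interest = $1,305.72; pay $342.04 → $963.68
Quarter 3: $963.68 +$4.82 interest = $968.50; pay $342.04 → $626.46
Quarter 4: $626.46 +$3.13 interest = $629.59; pay $342.04 → $287.55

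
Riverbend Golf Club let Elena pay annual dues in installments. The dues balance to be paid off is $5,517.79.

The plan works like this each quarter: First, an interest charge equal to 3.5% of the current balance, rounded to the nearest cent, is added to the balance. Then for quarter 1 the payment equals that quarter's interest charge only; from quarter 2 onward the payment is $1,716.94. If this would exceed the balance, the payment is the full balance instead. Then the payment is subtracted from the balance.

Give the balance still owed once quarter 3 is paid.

$2,416.82

Quarter 1: $5,517.79 +$193.12 interest = $5,710.91; pay $193.12 → $5,517.79
Quarter 2: $5,517.79 +$193.12 interest = $5,710.91; pay $1,716.94 → $3,993.97
Quarter 3: $3,993.97 +$139.79 interest = $4,133.76; pay $1,716.94 → $2,416.82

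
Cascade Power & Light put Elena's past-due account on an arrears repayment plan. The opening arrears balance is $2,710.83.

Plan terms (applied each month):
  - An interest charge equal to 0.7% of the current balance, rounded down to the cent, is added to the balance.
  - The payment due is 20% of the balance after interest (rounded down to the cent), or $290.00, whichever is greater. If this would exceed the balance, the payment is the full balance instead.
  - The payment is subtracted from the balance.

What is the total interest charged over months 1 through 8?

$76.40

Month 1: $2,710.83 +$18.97 interest = $2,729.80; pay $545.96 → $2,183.84
Month 2: $2,183.84 +$15.28 interest = $2,199.12; pay $439.82 → $1,759.30
Month 3: $1,759.30 +$12.31 interest = $1,771.61; pay $354.32 → $1,417.29
Month 4: $1,417.29 +$9.92 interest = $1,427.21; pay $290.00 → $1,137.21
Month 5: $1,137.21 +$7.96 interest = $1,145.17; pay $290.00 → $855.17
Month 6: $855.17 +$5.98 interest = $861.15; pay $290.00 → $571.15
Month 7: $571.15 +$3.99 interest = $575.14; pay $290.00 → $285.14
Month 8: $285.14 +$1.99 interest = $287.13; pay $287.13 → $0.00
Total interest: $18.97 + $15.28 + $12.31 + $9.92 + $7.96 + $5.98 + $3.99 + $1.99 = $76.40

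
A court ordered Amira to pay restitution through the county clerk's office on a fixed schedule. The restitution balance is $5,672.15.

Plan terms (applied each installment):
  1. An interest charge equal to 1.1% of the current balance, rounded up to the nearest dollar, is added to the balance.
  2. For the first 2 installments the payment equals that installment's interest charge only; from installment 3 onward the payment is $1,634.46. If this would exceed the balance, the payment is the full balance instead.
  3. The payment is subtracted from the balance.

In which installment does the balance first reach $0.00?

# | Opening | Interest | Payment | End bal
1 | $5,672.15 | $63.00 | $63.00 | $5,672.15
2 | $5,672.15 | $63.00 | $63.00 | $5,672.15
3 | $5,672.15 | $63.00 | $1,634.46 | $4,100.69
4 | $4,100.69 | $46.00 | $1,634.46 | $2,512.23
5 | $2,512.23 | $28.00 | $1,634.46 | $905.77
6 | $905.77 | $10.00 | $915.77 | $0.00
Balance reaches $0.00 in installment 6.

6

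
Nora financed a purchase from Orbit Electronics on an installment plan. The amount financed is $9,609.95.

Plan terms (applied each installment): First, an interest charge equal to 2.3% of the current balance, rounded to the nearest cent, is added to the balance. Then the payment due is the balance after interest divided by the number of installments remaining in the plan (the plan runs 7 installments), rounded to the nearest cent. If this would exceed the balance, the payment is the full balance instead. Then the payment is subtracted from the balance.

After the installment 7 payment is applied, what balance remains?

Installment 1: opening $9,609.95; interest $221.03 → $9,830.98; payment $1,404.43; balance $8,426.55
Installment 2: opening $8,426.55; interest $193.81 → $8,620.36; payment $1,436.73; balance $7,183.63
Installment 3: opening $7,183.63; interest $165.22 → $7,348.85; payment $1,469.77; balance $5,879.08
Installment 4: opening $5,879.08; interest $135.22 → $6,014.30; payment $1,503.58; balance $4,510.72
Installment 5: opening $4,510.72; interest $103.75 → $4,614.47; payment $1,538.16; balance $3,076.31
Installment 6: opening $3,076.31; interest $70.76 → $3,147.07; payment $1,573.54; balance $1,573.53
Installment 7: opening $1,573.53; interest $36.19 → $1,609.72; payment $1,609.72; balance $0.00

$0.00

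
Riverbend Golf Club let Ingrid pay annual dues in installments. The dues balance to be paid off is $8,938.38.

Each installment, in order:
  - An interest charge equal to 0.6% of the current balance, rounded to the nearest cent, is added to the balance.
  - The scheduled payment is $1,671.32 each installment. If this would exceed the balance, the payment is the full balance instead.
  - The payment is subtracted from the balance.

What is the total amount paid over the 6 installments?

$9,113.39

Installment 1: $8,938.38 +$53.63 interest = $8,992.01; pay $1,671.32 → $7,320.69
Installment 2: $7,320.69 +$43.92 interest = $7,364.61; pay $1,671.32 → $5,693.29
Installment 3: $5,693.29 +$34.16 interest = $5,727.45; pay $1,671.32 → $4,056.13
Installment 4: $4,056.13 +$24.34 interest = $4,080.47; pay $1,671.32 → $2,409.15
Installment 5: $2,409.15 +$14.45 interest = $2,423.60; pay $1,671.32 → $752.28
Installment 6: $752.28 +$4.51 interest = $756.79; pay $756.79 → $0.00
Total paid: $9,113.39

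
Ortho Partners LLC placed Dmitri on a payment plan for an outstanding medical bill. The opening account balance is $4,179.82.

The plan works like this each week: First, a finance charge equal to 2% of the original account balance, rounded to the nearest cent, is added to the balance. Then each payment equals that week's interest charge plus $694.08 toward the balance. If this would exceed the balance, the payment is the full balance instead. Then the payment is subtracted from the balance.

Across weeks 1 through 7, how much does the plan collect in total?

$4,765.02

Week 1: opening $4,179.82; interest $83.60 → $4,263.42; payment $777.68; balance $3,485.74
Week 2: opening $3,485.74; interest $83.60 → $3,569.34; payment $777.68; balance $2,791.66
Week 3: opening $2,791.66; interest $83.60 → $2,875.26; payment $777.68; balance $2,097.58
Week 4: opening $2,097.58; interest $83.60 → $2,181.18; payment $777.68; balance $1,403.50
Week 5: opening $1,403.50; interest $83.60 → $1,487.10; payment $777.68; balance $709.42
Week 6: opening $709.42; interest $83.60 → $793.02; payment $777.68; balance $15.34
Week 7: opening $15.34; interest $83.60 → $98.94; payment $98.94; balance $0.00
Total paid: $4,765.02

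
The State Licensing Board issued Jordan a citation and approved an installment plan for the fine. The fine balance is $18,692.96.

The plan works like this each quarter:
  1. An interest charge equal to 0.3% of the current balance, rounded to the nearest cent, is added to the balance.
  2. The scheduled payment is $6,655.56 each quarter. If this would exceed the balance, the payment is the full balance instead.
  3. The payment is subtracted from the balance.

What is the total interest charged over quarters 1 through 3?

$108.78

Quarter 1: opening $18,692.96; interest $56.08 → $18,749.04; payment $6,655.56; balance $12,093.48
Quarter 2: opening $12,093.48; interest $36.28 → $12,129.76; payment $6,655.56; balance $5,474.20
Quarter 3: opening $5,474.20; interest $16.42 → $5,490.62; payment $5,490.62; balance $0.00
Total interest: $56.08 + $36.28 + $16.42 = $108.78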